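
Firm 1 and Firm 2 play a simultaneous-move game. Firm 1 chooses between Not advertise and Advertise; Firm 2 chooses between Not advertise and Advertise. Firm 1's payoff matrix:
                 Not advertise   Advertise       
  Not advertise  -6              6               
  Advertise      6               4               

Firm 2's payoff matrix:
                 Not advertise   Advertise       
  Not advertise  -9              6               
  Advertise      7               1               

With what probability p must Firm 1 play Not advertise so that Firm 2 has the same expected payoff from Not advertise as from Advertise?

p = 2/7

Firm 1's mix must leave Firm 2 indifferent between Not advertise and Advertise.
  Firm 2's expected payoff from Not advertise: p·(-9) + (1−p)·7 = -16p + 7
  Firm 2's expected payoff from Advertise: p·6 + (1−p)·1 = 5p + 1
  -16p + 7 = 5p + 1  ⇒  -21p = -6  ⇒  p = 2/7.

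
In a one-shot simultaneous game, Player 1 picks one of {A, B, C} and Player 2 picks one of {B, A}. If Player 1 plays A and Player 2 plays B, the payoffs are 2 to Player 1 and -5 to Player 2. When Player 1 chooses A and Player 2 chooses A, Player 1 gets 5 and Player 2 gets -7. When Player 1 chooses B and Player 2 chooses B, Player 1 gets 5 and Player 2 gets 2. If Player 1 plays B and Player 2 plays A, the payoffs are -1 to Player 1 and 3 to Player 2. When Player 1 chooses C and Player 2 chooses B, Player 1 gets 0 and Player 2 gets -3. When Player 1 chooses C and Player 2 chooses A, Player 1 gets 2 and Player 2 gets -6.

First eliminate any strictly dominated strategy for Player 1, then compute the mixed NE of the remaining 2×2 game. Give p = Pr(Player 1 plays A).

Player 1's strategy C is strictly dominated by A: 2 > 0 and 5 > 2. Eliminate C.
For Player 2 to be willing to mix, Player 2 must be indifferent between B and A, which pins down Player 1's mix.
  Player 2's expected payoff from B: p·(-5) + (1−p)·2 = -7p + 2
  Player 2's expected payoff from A: p·(-7) + (1−p)·3 = -10p + 3
  -7p + 2 = -10p + 3  ⇒  3p = 1  ⇒  p = 1/3.

p = 1/3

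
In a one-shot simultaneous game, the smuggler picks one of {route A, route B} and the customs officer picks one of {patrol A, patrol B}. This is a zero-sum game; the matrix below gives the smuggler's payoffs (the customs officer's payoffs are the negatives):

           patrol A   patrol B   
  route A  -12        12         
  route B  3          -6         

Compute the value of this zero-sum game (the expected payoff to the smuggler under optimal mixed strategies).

The smuggler's indifference between route A and route B determines the customs officer's mixing probability q:
  the smuggler's payoff to route A: q·(-12) + (1−q)·12 = -24q + 12
  the smuggler's payoff to route B: q·3 + (1−q)·(-6) = 9q - 6
  -24q + 12 = 9q - 6  ⇒  -33q = -18  ⇒  q = 6/11.
The value is the smuggler's expected payoff against this mix (using route A): (6/11)·(-12) + (5/11)·12 = -12/11.

v = -12/11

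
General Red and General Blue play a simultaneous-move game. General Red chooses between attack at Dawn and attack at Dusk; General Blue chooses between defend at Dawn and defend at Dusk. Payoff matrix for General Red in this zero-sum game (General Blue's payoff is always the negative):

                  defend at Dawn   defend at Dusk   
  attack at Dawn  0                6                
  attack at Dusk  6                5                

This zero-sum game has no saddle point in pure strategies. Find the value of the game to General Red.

For General Red to be willing to mix, General Red must be indifferent between attack at Dawn and attack at Dusk, which pins down General Blue's mix.
  General Red's payoff from attack at Dawn: q·0 + (1−q)·6 = -6q + 6
  General Red's payoff from attack at Dusk: q·6 + (1−q)·5 = q + 5
  -6q + 6 = q + 5  ⇒  -7q = -1  ⇒  q = 1/7.
The value is General Red's expected payoff against this mix (using attack at Dawn): (1/7)·0 + (6/7)·6 = 36/7.

v = 36/7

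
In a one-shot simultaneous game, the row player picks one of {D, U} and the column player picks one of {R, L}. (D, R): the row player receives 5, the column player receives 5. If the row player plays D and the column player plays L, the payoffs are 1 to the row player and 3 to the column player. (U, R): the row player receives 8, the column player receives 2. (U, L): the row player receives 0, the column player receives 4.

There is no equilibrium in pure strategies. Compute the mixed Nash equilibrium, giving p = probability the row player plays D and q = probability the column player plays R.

p = 1/2, q = 1/4

The column player's indifference between R and L determines the row player's mixing probability p:
  the column player's payoff to R: p·5 + (1−p)·2 = 3p + 2
  the column player's payoff to L: p·3 + (1−p)·4 = -p + 4
  3p + 2 = -p + 4  ⇒  4p = 2  ⇒  p = 1/2.
For the row player to be willing to mix, the row player must be indifferent between D and U, which pins down the column player's mix.
  the row player's payoff from D: q·5 + (1−q)·1 = 4q + 1
  the row player's payoff from U: q·8 + (1−q)·0 = 8q
  4q + 1 = 8q  ⇒  -4q = -1  ⇒  q = 1/4.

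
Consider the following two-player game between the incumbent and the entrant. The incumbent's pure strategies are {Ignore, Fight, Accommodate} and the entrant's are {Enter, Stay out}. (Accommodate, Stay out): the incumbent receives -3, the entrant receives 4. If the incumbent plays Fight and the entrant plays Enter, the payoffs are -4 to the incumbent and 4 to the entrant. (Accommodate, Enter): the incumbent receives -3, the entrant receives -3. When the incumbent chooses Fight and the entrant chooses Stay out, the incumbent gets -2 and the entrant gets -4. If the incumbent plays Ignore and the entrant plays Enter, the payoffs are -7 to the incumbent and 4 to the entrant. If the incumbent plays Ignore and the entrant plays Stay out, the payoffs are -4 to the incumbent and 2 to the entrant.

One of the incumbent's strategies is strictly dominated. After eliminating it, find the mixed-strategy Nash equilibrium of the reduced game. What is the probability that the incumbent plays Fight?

p = 7/15

The incumbent's strategy Ignore is strictly dominated by Fight: -4 > -7 and -2 > -4. Eliminate Ignore.
The incumbent's mix must leave the entrant indifferent between Enter and Stay out.
  the entrant's expected payoff from Enter: p·4 + (1−p)·(-3) = 7p - 3
  the entrant's expected payoff from Stay out: p·(-4) + (1−p)·4 = -8p + 4
  7p - 3 = -8p + 4  ⇒  15p = 7  ⇒  p = 7/15.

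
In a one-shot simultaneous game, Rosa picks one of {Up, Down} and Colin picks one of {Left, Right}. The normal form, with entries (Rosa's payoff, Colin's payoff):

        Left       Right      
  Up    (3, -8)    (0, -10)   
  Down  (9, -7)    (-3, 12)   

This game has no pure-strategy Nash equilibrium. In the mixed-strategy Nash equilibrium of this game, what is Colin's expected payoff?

Rosa's mix must leave Colin indifferent between Left and Right.
  Colin's payoff from Left: p·(-8) + (1−p)·(-7) = -p - 7
  Colin's payoff from Right: p·(-10) + (1−p)·12 = -22p + 12
  -p - 7 = -22p + 12  ⇒  21p = 19  ⇒  p = 19/21.
At equilibrium Colin is indifferent across columns, so Colin's payoff equals the payoff from Left: (19/21)·(-8) + (2/21)·(-7) = -166/21.

-166/21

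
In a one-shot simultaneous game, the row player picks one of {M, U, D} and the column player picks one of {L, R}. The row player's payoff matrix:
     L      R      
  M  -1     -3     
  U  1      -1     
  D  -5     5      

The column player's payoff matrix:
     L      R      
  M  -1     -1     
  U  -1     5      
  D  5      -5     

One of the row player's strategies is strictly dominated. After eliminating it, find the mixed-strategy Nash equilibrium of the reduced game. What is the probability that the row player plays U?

The row player's strategy M is strictly dominated by U: 1 > -1 and -1 > -3. Eliminate M.
The column player's indifference between L and R determines the row player's mixing probability p:
  the column player's expected payoff from L: p·(-1) + (1−p)·5 = -6p + 5
  the column player's expected payoff from R: p·5 + (1−p)·(-5) = 10p - 5
  -6p + 5 = 10p - 5  ⇒  -16p = -10  ⇒  p = 5/8.

p = 5/8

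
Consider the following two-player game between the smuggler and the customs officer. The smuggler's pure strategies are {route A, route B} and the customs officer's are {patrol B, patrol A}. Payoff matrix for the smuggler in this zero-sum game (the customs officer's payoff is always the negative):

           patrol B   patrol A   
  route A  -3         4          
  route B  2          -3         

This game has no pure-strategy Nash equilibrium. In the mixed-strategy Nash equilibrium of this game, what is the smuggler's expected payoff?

-1/12

Set the smuggler's expected payoff from route A equal to that from route B:
  the smuggler's payoff to route A: q·(-3) + (1−q)·4 = -7q + 4
  the smuggler's payoff to route B: q·2 + (1−q)·(-3) = 5q - 3
  -7q + 4 = 5q - 3  ⇒  -12q = -7  ⇒  q = 7/12.
At equilibrium the smuggler is indifferent across rows, so the smuggler's payoff equals the payoff from route A: (7/12)·(-3) + (5/12)·4 = -1/12.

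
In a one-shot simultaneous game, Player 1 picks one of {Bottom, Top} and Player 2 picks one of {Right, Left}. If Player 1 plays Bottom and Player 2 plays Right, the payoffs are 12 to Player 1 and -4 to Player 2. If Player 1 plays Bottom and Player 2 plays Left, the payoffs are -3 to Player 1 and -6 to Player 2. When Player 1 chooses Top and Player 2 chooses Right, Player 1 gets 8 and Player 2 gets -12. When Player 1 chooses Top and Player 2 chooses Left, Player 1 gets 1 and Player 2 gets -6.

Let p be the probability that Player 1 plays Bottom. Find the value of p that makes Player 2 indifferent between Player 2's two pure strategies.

For Player 2 to be willing to mix, Player 2 must be indifferent between Right and Left, which pins down Player 1's mix.
  Player 2's payoff from Right: p·(-4) + (1−p)·(-12) = 8p - 12
  Player 2's payoff from Left: p·(-6) + (1−p)·(-6) = -6
  8p - 12 = -6  ⇒  8p = 6  ⇒  p = 3/4.

p = 3/4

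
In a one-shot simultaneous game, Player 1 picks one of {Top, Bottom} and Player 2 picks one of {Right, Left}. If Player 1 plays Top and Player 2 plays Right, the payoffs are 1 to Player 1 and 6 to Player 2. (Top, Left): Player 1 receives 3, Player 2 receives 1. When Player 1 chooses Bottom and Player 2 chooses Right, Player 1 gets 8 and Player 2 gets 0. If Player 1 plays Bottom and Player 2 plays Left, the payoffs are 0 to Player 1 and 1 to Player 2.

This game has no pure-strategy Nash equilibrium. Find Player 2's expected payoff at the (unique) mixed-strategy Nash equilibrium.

Set Player 2's expected payoff from Right equal to that from Left:
  Player 2's payoff to Right: p·6 + (1−p)·0 = 6p
  Player 2's payoff to Left: p·1 + (1−p)·1 = 1
  6p = 1  ⇒  6p = 1  ⇒  p = 1/6.
At equilibrium Player 2 is indifferent across columns, so Player 2's payoff equals the payoff from Right: (1/6)·6 + (5/6)·0 = 1.

1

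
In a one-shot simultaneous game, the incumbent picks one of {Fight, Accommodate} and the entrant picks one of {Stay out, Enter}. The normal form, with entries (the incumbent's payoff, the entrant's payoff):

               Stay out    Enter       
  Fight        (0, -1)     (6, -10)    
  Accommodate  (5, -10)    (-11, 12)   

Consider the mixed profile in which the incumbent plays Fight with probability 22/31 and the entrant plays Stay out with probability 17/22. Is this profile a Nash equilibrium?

Check the entrant's indifference given the incumbent's mix p = 22/31:
  payoff from Stay out = -112/31; payoff from Enter = -112/31 — equal.
Check the incumbent's indifference given the entrant's mix q = 17/22:
  payoff from Fight = 15/11; payoff from Accommodate = 15/11 — equal.
Both players are indifferent, so neither can profitably deviate.

Yes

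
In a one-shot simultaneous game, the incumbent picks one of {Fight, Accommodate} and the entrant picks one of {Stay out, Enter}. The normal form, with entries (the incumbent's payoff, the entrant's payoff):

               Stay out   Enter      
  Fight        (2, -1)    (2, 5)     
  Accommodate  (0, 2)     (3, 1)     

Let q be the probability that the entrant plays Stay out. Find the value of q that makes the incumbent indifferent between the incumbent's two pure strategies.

The entrant's mix must leave the incumbent indifferent between Fight and Accommodate.
  the incumbent's payoff to Fight: q·2 + (1−q)·2 = 2
  the incumbent's payoff to Accommodate: q·0 + (1−q)·3 = -3q + 3
  2 = -3q + 3  ⇒  3q = 1  ⇒  q = 1/3.

q = 1/3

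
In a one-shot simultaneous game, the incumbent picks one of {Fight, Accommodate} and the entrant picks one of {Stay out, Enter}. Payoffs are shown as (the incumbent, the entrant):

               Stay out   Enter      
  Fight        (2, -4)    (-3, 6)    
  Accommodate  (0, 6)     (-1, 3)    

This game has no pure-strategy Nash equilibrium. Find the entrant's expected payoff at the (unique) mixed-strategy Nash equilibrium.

48/13

The incumbent's mix must leave the entrant indifferent between Stay out and Enter.
  the entrant's payoff to Stay out: p·(-4) + (1−p)·6 = -10p + 6
  the entrant's payoff to Enter: p·6 + (1−p)·3 = 3p + 3
  -10p + 6 = 3p + 3  ⇒  -13p = -3  ⇒  p = 3/13.
At equilibrium the entrant is indifferent across columns, so the entrant's payoff equals the payoff from Stay out: (3/13)·(-4) + (10/13)·6 = 48/13.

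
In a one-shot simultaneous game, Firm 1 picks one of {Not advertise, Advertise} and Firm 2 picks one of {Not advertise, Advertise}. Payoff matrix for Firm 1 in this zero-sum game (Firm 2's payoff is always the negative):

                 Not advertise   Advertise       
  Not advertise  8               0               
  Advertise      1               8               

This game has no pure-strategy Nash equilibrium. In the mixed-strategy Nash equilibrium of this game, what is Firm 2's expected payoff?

-64/15

Set Firm 2's expected payoff from Not advertise equal to that from Advertise:
  Firm 2's expected payoff from Not advertise: p·(-8) + (1−p)·(-1) = -7p - 1
  Firm 2's expected payoff from Advertise: p·0 + (1−p)·(-8) = 8p - 8
  -7p - 1 = 8p - 8  ⇒  -15p = -7  ⇒  p = 7/15.
At equilibrium Firm 2 is indifferent across columns, so Firm 2's payoff equals the payoff from Not advertise: (7/15)·(-8) + (8/15)·(-1) = -64/15.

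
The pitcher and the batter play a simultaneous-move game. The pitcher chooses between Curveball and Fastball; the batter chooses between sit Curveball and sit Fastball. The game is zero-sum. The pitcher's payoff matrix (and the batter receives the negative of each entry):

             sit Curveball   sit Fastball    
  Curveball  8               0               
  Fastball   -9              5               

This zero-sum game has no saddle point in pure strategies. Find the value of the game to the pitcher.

Set the pitcher's expected payoff from Curveball equal to that from Fastball:
  the pitcher's expected payoff from Curveball: q·8 + (1−q)·0 = 8q
  the pitcher's expected payoff from Fastball: q·(-9) + (1−q)·5 = -14q + 5
  8q = -14q + 5  ⇒  22q = 5  ⇒  q = 5/22.
The value is the pitcher's expected payoff against this mix (using Curveball): (5/22)·8 + (17/22)·0 = 20/11.

v = 20/11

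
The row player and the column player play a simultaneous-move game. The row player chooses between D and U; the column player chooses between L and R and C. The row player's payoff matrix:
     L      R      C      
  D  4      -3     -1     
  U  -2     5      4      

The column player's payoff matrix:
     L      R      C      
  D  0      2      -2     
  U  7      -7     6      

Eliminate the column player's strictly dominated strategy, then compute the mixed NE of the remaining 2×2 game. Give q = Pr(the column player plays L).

q = 4/7

The column player's strategy C is strictly dominated by L: 0 > -2 and 7 > 6. Eliminate C.
For the row player to be willing to mix, the row player must be indifferent between D and U, which pins down the column player's mix.
  the row player's payoff from D: q·4 + (1−q)·(-3) = 7q - 3
  the row player's payoff from U: q·(-2) + (1−q)·5 = -7q + 5
  7q - 3 = -7q + 5  ⇒  14q = 8  ⇒  q = 4/7.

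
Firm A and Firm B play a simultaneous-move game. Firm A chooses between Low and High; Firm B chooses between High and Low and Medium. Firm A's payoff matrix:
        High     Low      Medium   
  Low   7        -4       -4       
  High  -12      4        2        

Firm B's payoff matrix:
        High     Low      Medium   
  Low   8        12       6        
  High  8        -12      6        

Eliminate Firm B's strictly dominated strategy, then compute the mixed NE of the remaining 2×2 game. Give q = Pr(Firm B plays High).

q = 8/27

Firm B's strategy Medium is strictly dominated by High: 8 > 6 and 8 > 6. Eliminate Medium.
Set Firm A's expected payoff from Low equal to that from High:
  Firm A's expected payoff from Low: q·7 + (1−q)·(-4) = 11q - 4
  Firm A's expected payoff from High: q·(-12) + (1−q)·4 = -16q + 4
  11q - 4 = -16q + 4  ⇒  27q = 8  ⇒  q = 8/27.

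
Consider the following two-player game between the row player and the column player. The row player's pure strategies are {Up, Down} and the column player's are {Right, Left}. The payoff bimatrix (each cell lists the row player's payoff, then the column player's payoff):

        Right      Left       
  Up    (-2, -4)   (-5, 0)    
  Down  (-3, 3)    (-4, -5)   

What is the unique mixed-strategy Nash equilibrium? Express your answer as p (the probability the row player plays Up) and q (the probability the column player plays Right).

In a mixed equilibrium the column player is indifferent between Right and Left; this condition fixes p.
  the column player's payoff to Right: p·(-4) + (1−p)·3 = -7p + 3
  the column player's payoff to Left: p·0 + (1−p)·(-5) = 5p - 5
  -7p + 3 = 5p - 5  ⇒  -12p = -8  ⇒  p = 2/3.
In a mixed equilibrium the row player is indifferent between Up and Down; this condition fixes q.
  the row player's payoff to Up: q·(-2) + (1−q)·(-5) = 3q - 5
  the row player's payoff to Down: q·(-3) + (1−q)·(-4) = q - 4
  3q - 5 = q - 4  ⇒  2q = 1  ⇒  q = 1/2.

p = 2/3, q = 1/2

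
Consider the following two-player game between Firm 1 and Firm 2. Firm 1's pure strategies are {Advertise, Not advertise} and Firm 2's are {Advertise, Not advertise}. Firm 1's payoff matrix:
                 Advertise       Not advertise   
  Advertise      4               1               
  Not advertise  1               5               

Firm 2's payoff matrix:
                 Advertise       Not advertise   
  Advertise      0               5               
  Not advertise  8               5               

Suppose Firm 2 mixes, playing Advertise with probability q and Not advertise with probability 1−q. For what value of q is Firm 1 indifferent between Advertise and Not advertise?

Set Firm 1's expected payoff from Advertise equal to that from Not advertise:
  Firm 1's expected payoff from Advertise: q·4 + (1−q)·1 = 3q + 1
  Firm 1's expected payoff from Not advertise: q·1 + (1−q)·5 = -4q + 5
  3q + 1 = -4q + 5  ⇒  7q = 4  ⇒  q = 4/7.

q = 4/7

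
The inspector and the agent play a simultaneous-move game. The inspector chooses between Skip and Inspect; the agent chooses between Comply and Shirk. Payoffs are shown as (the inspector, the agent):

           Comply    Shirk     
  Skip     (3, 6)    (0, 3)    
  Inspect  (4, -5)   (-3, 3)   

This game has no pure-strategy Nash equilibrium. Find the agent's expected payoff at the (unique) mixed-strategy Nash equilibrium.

3

For the agent to be willing to mix, the agent must be indifferent between Comply and Shirk, which pins down the inspector's mix.
  the agent's payoff from Comply: p·6 + (1−p)·(-5) = 11p - 5
  the agent's payoff from Shirk: p·3 + (1−p)·3 = 3
  11p - 5 = 3  ⇒  11p = 8  ⇒  p = 8/11.
At equilibrium the agent is indifferent across columns, so the agent's payoff equals the payoff from Comply: (8/11)·6 + (3/11)·(-5) = 3.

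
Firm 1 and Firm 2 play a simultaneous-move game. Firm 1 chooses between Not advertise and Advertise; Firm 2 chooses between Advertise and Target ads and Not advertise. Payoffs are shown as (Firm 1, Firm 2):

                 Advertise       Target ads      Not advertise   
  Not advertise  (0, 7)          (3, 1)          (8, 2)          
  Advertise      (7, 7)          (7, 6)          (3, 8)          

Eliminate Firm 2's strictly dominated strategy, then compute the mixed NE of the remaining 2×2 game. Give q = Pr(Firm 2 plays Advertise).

Firm 2's strategy Target ads is strictly dominated by Not advertise: 2 > 1 and 8 > 6. Eliminate Target ads.
Firm 1's indifference between Not advertise and Advertise determines Firm 2's mixing probability q:
  Firm 1's payoff to Not advertise: q·0 + (1−q)·8 = -8q + 8
  Firm 1's payoff to Advertise: q·7 + (1−q)·3 = 4q + 3
  -8q + 8 = 4q + 3  ⇒  -12q = -5  ⇒  q = 5/12.

q = 5/12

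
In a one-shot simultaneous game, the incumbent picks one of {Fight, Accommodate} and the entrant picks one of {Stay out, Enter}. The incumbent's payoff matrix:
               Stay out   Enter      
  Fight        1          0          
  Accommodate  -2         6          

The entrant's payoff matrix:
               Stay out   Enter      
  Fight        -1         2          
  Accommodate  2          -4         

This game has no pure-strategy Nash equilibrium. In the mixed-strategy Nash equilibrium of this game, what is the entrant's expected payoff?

0

For the entrant to be willing to mix, the entrant must be indifferent between Stay out and Enter, which pins down the incumbent's mix.
  the entrant's expected payoff from Stay out: p·(-1) + (1−p)·2 = -3p + 2
  the entrant's expected payoff from Enter: p·2 + (1−p)·(-4) = 6p - 4
  -3p + 2 = 6p - 4  ⇒  -9p = -6  ⇒  p = 2/3.
At equilibrium the entrant is indifferent across columns, so the entrant's payoff equals the payoff from Stay out: (2/3)·(-1) + (1/3)·2 = 0.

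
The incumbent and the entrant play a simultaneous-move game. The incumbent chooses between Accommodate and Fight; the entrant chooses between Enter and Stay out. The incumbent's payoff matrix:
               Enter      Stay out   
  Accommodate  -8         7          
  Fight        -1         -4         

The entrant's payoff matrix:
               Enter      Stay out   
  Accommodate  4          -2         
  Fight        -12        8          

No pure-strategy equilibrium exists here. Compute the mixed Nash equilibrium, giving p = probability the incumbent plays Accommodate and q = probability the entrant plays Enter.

p = 10/13, q = 11/18

Set the entrant's expected payoff from Enter equal to that from Stay out:
  the entrant's payoff to Enter: p·4 + (1−p)·(-12) = 16p - 12
  the entrant's payoff to Stay out: p·(-2) + (1−p)·8 = -10p + 8
  16p - 12 = -10p + 8  ⇒  26p = 20  ⇒  p = 10/13.
In a mixed equilibrium the incumbent is indifferent between Accommodate and Fight; this condition fixes q.
  the incumbent's payoff to Accommodate: q·(-8) + (1−q)·7 = -15q + 7
  the incumbent's payoff to Fight: q·(-1) + (1−q)·(-4) = 3q - 4
  -15q + 7 = 3q - 4  ⇒  -18q = -11  ⇒  q = 11/18.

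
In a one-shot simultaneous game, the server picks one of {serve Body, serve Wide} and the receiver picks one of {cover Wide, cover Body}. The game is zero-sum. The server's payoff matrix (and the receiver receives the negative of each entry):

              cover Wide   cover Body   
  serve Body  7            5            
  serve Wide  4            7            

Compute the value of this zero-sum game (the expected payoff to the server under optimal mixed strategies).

v = 29/5

In a mixed equilibrium the server is indifferent between serve Body and serve Wide; this condition fixes q.
  the server's payoff to serve Body: q·7 + (1−q)·5 = 2q + 5
  the server's payoff to serve Wide: q·4 + (1−q)·7 = -3q + 7
  2q + 5 = -3q + 7  ⇒  5q = 2  ⇒  q = 2/5.
The value is the server's expected payoff against this mix (using serve Body): (2/5)·7 + (3/5)·5 = 29/5.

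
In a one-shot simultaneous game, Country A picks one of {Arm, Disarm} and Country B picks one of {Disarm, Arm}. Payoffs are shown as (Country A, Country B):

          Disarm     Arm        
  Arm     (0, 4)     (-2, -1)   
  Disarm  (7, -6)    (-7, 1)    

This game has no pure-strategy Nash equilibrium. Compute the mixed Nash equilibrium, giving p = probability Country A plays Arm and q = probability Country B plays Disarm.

p = 7/12, q = 5/12

In a mixed equilibrium Country B is indifferent between Disarm and Arm; this condition fixes p.
  Country B's expected payoff from Disarm: p·4 + (1−p)·(-6) = 10p - 6
  Country B's expected payoff from Arm: p·(-1) + (1−p)·1 = -2p + 1
  10p - 6 = -2p + 1  ⇒  12p = 7  ⇒  p = 7/12.
Country A's indifference between Arm and Disarm determines Country B's mixing probability q:
  Country A's expected payoff from Arm: q·0 + (1−q)·(-2) = 2q - 2
  Country A's expected payoff from Disarm: q·7 + (1−q)·(-7) = 14q - 7
  2q - 2 = 14q - 7  ⇒  -12q = -5  ⇒  q = 5/12.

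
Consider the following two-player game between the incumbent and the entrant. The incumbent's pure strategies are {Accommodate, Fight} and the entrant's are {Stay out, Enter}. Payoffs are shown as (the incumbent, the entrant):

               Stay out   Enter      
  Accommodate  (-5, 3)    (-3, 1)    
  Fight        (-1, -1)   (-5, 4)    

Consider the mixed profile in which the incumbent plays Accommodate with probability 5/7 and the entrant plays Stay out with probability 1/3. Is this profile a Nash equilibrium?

Yes

Check the entrant's indifference given the incumbent's mix p = 5/7:
  payoff from Stay out = 13/7; payoff from Enter = 13/7 — equal.
Check the incumbent's indifference given the entrant's mix q = 1/3:
  payoff from Accommodate = -11/3; payoff from Fight = -11/3 — equal.
Both players are indifferent, so neither can profitably deviate.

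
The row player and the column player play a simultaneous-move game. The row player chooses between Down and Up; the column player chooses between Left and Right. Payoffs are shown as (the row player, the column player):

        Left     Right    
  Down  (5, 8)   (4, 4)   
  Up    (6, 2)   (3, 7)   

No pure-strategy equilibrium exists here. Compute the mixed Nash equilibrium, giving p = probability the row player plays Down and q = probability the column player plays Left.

p = 5/9, q = 1/2

Set the column player's expected payoff from Left equal to that from Right:
  the column player's payoff to Left: p·8 + (1−p)·2 = 6p + 2
  the column player's payoff to Right: p·4 + (1−p)·7 = -3p + 7
  6p + 2 = -3p + 7  ⇒  9p = 5  ⇒  p = 5/9.
The row player's indifference between Down and Up determines the column player's mixing probability q:
  the row player's expected payoff from Down: q·5 + (1−q)·4 = q + 4
  the row player's expected payoff from Up: q·6 + (1−q)·3 = 3q + 3
  q + 4 = 3q + 3  ⇒  -2q = -1  ⇒  q = 1/2.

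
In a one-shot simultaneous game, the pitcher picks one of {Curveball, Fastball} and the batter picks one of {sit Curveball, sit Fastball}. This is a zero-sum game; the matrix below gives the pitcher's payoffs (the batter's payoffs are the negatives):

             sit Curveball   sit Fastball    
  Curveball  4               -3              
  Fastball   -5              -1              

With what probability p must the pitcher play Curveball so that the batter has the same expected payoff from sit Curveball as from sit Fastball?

The pitcher's mix must leave the batter indifferent between sit Curveball and sit Fastball.
  the batter's payoff from sit Curveball: p·(-4) + (1−p)·5 = -9p + 5
  the batter's payoff from sit Fastball: p·3 + (1−p)·1 = 2p + 1
  -9p + 5 = 2p + 1  ⇒  -11p = -4  ⇒  p = 4/11.

p = 4/11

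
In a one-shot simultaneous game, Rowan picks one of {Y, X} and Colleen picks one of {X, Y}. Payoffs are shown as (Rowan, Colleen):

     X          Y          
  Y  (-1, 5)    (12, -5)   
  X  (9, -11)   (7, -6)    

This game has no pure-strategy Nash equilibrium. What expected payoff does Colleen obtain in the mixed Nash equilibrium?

-17/3

In a mixed equilibrium Colleen is indifferent between X and Y; this condition fixes p.
  Colleen's payoff from X: p·5 + (1−p)·(-11) = 16p - 11
  Colleen's payoff from Y: p·(-5) + (1−p)·(-6) = p - 6
  16p - 11 = p - 6  ⇒  15p = 5  ⇒  p = 1/3.
At equilibrium Colleen is indifferent across columns, so Colleen's payoff equals the payoff from X: (1/3)·5 + (2/3)·(-11) = -17/3.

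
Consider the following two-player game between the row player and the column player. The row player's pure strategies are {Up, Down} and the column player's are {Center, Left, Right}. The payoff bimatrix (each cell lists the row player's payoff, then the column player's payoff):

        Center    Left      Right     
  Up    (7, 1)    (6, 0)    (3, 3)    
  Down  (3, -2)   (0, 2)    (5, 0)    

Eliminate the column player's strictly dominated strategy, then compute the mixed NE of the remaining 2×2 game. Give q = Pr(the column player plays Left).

q = 1/4

The column player's strategy Center is strictly dominated by Right: 3 > 1 and 0 > -2. Eliminate Center.
Set the row player's expected payoff from Up equal to that from Down:
  the row player's expected payoff from Up: q·6 + (1−q)·3 = 3q + 3
  the row player's expected payoff from Down: q·0 + (1−q)·5 = -5q + 5
  3q + 3 = -5q + 5  ⇒  8q = 2  ⇒  q = 1/4.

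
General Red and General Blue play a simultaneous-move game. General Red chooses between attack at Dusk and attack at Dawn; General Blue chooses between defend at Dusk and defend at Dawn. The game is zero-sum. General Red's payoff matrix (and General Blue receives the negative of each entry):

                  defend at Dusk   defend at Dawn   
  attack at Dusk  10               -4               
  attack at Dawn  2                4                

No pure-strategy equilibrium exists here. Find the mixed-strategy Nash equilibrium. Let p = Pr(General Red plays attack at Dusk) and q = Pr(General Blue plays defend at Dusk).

General Blue's indifference between defend at Dusk and defend at Dawn determines General Red's mixing probability p:
  General Blue's expected payoff from defend at Dusk: p·(-10) + (1−p)·(-2) = -8p - 2
  General Blue's expected payoff from defend at Dawn: p·4 + (1−p)·(-4) = 8p - 4
  -8p - 2 = 8p - 4  ⇒  -16p = -2  ⇒  p = 1/8.
Set General Red's expected payoff from attack at Dusk equal to that from attack at Dawn:
  General Red's payoff from attack at Dusk: q·10 + (1−q)·(-4) = 14q - 4
  General Red's payoff from attack at Dawn: q·2 + (1−q)·4 = -2q + 4
  14q - 4 = -2q + 4  ⇒  16q = 8  ⇒  q = 1/2.

p = 1/8, q = 1/2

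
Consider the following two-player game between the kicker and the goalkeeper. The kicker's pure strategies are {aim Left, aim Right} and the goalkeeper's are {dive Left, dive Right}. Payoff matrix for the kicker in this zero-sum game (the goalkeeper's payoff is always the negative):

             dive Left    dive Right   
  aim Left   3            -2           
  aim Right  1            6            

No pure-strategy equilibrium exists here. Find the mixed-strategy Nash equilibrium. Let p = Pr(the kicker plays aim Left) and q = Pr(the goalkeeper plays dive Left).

Set the goalkeeper's expected payoff from dive Left equal to that from dive Right:
  the goalkeeper's payoff from dive Left: p·(-3) + (1−p)·(-1) = -2p - 1
  the goalkeeper's payoff from dive Right: p·2 + (1−p)·(-6) = 8p - 6
  -2p - 1 = 8p - 6  ⇒  -10p = -5  ⇒  p = 1/2.
In a mixed equilibrium the kicker is indifferent between aim Left and aim Right; this condition fixes q.
  the kicker's expected payoff from aim Left: q·3 + (1−q)·(-2) = 5q - 2
  the kicker's expected payoff from aim Right: q·1 + (1−q)·6 = -5q + 6
  5q - 2 = -5q + 6  ⇒  10q = 8  ⇒  q = 4/5.

p = 1/2, q = 4/5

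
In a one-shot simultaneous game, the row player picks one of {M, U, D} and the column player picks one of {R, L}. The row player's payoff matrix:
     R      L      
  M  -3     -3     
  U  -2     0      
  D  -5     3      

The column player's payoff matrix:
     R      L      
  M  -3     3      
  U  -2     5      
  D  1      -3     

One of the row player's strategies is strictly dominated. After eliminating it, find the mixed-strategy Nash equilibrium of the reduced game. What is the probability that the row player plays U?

The row player's strategy M is strictly dominated by U: -2 > -3 and 0 > -3. Eliminate M.
Set the column player's expected payoff from R equal to that from L:
  the column player's payoff from R: p·(-2) + (1−p)·1 = -3p + 1
  the column player's payoff from L: p·5 + (1−p)·(-3) = 8p - 3
  -3p + 1 = 8p - 3  ⇒  -11p = -4  ⇒  p = 4/11.

p = 4/11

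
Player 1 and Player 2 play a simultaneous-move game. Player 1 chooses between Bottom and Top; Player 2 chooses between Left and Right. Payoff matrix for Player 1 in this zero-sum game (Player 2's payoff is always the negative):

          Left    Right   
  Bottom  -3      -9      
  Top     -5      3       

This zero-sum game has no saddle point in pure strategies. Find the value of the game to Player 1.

For Player 1 to be willing to mix, Player 1 must be indifferent between Bottom and Top, which pins down Player 2's mix.
  Player 1's payoff from Bottom: q·(-3) + (1−q)·(-9) = 6q - 9
  Player 1's payoff from Top: q·(-5) + (1−q)·3 = -8q + 3
  6q - 9 = -8q + 3  ⇒  14q = 12  ⇒  q = 6/7.
The value is Player 1's expected payoff against this mix (using Bottom): (6/7)·(-3) + (1/7)·(-9) = -27/7.

v = -27/7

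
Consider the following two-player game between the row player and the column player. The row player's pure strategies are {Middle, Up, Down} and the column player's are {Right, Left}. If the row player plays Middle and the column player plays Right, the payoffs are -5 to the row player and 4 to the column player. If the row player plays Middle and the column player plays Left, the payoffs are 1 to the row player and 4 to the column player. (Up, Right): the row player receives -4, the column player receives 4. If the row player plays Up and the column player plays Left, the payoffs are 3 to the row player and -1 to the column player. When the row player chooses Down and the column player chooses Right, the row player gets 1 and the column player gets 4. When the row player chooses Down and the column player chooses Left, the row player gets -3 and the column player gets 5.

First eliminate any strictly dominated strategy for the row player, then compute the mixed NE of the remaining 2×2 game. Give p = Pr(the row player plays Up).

p = 1/6

The row player's strategy Middle is strictly dominated by Up: -4 > -5 and 3 > 1. Eliminate Middle.
Set the column player's expected payoff from Right equal to that from Left:
  the column player's payoff from Right: p·4 + (1−p)·4 = 4
  the column player's payoff from Left: p·(-1) + (1−p)·5 = -6p + 5
  4 = -6p + 5  ⇒  6p = 1  ⇒  p = 1/6.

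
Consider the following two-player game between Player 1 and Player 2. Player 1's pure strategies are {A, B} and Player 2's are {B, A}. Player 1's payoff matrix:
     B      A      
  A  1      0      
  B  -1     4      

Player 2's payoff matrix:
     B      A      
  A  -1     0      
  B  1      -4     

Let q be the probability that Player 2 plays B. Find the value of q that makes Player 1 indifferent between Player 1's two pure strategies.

For Player 1 to be willing to mix, Player 1 must be indifferent between A and B, which pins down Player 2's mix.
  Player 1's payoff from A: q·1 + (1−q)·0 = q
  Player 1's payoff from B: q·(-1) + (1−q)·4 = -5q + 4
  q = -5q + 4  ⇒  6q = 4  ⇒  q = 2/3.

q = 2/3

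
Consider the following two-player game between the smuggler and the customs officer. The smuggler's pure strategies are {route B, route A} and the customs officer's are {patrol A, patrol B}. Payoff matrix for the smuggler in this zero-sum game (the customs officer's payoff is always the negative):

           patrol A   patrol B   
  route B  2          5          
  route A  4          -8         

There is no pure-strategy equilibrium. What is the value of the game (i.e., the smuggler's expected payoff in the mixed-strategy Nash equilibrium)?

v = 12/5

The smuggler's indifference between route B and route A determines the customs officer's mixing probability q:
  the smuggler's payoff from route B: q·2 + (1−q)·5 = -3q + 5
  the smuggler's payoff from route A: q·4 + (1−q)·(-8) = 12q - 8
  -3q + 5 = 12q - 8  ⇒  -15q = -13  ⇒  q = 13/15.
The value is the smuggler's expected payoff against this mix (using route B): (13/15)·2 + (2/15)·5 = 12/5.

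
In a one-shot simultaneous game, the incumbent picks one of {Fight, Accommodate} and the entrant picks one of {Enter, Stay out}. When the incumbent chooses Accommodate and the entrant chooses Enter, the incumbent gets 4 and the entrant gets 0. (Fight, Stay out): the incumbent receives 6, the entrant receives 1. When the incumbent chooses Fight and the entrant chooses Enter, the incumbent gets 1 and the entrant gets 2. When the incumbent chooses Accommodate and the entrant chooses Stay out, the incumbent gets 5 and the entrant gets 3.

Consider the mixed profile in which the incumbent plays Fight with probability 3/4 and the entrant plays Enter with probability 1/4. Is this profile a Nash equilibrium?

Check the entrant's indifference given the incumbent's mix p = 3/4:
  payoff from Enter = 3/2; payoff from Stay out = 3/2 — equal.
Check the incumbent's indifference given the entrant's mix q = 1/4:
  payoff from Fight = 19/4; payoff from Accommodate = 19/4 — equal.
Both players are indifferent, so neither can profitably deviate.

Yes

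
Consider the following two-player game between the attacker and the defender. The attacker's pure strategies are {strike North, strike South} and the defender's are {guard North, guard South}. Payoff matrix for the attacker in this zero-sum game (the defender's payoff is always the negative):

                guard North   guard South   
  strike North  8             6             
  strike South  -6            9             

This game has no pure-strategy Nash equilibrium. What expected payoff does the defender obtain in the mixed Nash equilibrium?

-108/17

For the defender to be willing to mix, the defender must be indifferent between guard North and guard South, which pins down the attacker's mix.
  the defender's payoff from guard North: p·(-8) + (1−p)·6 = -14p + 6
  the defender's payoff from guard South: p·(-6) + (1−p)·(-9) = 3p - 9
  -14p + 6 = 3p - 9  ⇒  -17p = -15  ⇒  p = 15/17.
At equilibrium the defender is indifferent across columns, so the defender's payoff equals the payoff from guard North: (15/17)·(-8) + (2/17)·6 = -108/17.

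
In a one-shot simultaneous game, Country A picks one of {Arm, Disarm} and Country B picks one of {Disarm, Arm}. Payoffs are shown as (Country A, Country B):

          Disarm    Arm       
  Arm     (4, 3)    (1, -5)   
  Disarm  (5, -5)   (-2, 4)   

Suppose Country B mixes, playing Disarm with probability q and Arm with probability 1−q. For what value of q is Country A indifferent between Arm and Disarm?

Country A's indifference between Arm and Disarm determines Country B's mixing probability q:
  Country A's payoff from Arm: q·4 + (1−q)·1 = 3q + 1
  Country A's payoff from Disarm: q·5 + (1−q)·(-2) = 7q - 2
  3q + 1 = 7q - 2  ⇒  -4q = -3  ⇒  q = 3/4.

q = 3/4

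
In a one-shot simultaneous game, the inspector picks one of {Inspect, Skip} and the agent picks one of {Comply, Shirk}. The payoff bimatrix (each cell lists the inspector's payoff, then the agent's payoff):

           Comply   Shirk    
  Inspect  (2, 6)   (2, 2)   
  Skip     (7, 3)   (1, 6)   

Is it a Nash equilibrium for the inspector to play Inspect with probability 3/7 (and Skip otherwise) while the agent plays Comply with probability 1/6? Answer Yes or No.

Check the agent's indifference given the inspector's mix p = 3/7:
  payoff from Comply = 30/7; payoff from Shirk = 30/7 — equal.
Check the inspector's indifference given the agent's mix q = 1/6:
  payoff from Inspect = 2; payoff from Skip = 2 — equal.
Both players are indifferent, so neither can profitably deviate.

Yes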